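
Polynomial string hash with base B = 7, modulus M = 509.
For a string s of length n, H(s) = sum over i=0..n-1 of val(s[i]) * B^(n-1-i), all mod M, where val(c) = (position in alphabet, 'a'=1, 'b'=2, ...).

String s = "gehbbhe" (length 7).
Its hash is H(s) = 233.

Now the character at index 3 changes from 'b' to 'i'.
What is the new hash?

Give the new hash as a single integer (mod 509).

val('b') = 2, val('i') = 9
Position k = 3, exponent = n-1-k = 3
B^3 mod M = 7^3 mod 509 = 343
Delta = (9 - 2) * 343 mod 509 = 365
New hash = (233 + 365) mod 509 = 89

Answer: 89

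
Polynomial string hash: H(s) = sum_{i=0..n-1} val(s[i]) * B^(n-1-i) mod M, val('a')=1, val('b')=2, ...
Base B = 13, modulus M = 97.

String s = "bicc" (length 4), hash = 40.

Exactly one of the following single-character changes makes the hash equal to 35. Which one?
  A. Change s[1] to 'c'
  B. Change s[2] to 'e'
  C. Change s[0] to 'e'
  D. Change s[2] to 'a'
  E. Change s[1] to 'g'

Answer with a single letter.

Option A: s[1]='i'->'c', delta=(3-9)*13^2 mod 97 = 53, hash=40+53 mod 97 = 93
Option B: s[2]='c'->'e', delta=(5-3)*13^1 mod 97 = 26, hash=40+26 mod 97 = 66
Option C: s[0]='b'->'e', delta=(5-2)*13^3 mod 97 = 92, hash=40+92 mod 97 = 35 <-- target
Option D: s[2]='c'->'a', delta=(1-3)*13^1 mod 97 = 71, hash=40+71 mod 97 = 14
Option E: s[1]='i'->'g', delta=(7-9)*13^2 mod 97 = 50, hash=40+50 mod 97 = 90

Answer: C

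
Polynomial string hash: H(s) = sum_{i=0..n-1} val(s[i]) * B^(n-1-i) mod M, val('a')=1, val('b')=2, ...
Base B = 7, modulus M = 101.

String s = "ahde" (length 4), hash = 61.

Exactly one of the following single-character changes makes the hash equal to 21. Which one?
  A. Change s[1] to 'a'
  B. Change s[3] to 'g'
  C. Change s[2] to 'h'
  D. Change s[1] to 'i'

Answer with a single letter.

Answer: A

Derivation:
Option A: s[1]='h'->'a', delta=(1-8)*7^2 mod 101 = 61, hash=61+61 mod 101 = 21 <-- target
Option B: s[3]='e'->'g', delta=(7-5)*7^0 mod 101 = 2, hash=61+2 mod 101 = 63
Option C: s[2]='d'->'h', delta=(8-4)*7^1 mod 101 = 28, hash=61+28 mod 101 = 89
Option D: s[1]='h'->'i', delta=(9-8)*7^2 mod 101 = 49, hash=61+49 mod 101 = 9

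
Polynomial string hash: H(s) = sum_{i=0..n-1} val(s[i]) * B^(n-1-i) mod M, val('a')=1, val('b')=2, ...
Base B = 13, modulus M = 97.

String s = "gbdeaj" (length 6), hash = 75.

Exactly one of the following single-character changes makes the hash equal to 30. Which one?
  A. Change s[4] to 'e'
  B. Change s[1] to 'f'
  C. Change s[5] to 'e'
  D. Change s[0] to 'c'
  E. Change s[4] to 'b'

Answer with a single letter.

Option A: s[4]='a'->'e', delta=(5-1)*13^1 mod 97 = 52, hash=75+52 mod 97 = 30 <-- target
Option B: s[1]='b'->'f', delta=(6-2)*13^4 mod 97 = 75, hash=75+75 mod 97 = 53
Option C: s[5]='j'->'e', delta=(5-10)*13^0 mod 97 = 92, hash=75+92 mod 97 = 70
Option D: s[0]='g'->'c', delta=(3-7)*13^5 mod 97 = 92, hash=75+92 mod 97 = 70
Option E: s[4]='a'->'b', delta=(2-1)*13^1 mod 97 = 13, hash=75+13 mod 97 = 88

Answer: A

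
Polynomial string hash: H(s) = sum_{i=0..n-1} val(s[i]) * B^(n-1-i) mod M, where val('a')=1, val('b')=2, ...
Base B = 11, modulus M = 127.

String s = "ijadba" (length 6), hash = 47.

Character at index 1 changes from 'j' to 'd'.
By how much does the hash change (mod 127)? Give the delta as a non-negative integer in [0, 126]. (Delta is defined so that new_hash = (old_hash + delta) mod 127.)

Delta formula: (val(new) - val(old)) * B^(n-1-k) mod M
  val('d') - val('j') = 4 - 10 = -6
  B^(n-1-k) = 11^4 mod 127 = 36
  Delta = -6 * 36 mod 127 = 38

Answer: 38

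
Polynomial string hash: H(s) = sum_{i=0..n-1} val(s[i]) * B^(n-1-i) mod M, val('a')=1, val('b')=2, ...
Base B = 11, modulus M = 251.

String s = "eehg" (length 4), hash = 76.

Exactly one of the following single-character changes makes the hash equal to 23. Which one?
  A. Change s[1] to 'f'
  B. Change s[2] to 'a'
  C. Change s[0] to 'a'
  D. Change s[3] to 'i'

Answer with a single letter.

Option A: s[1]='e'->'f', delta=(6-5)*11^2 mod 251 = 121, hash=76+121 mod 251 = 197
Option B: s[2]='h'->'a', delta=(1-8)*11^1 mod 251 = 174, hash=76+174 mod 251 = 250
Option C: s[0]='e'->'a', delta=(1-5)*11^3 mod 251 = 198, hash=76+198 mod 251 = 23 <-- target
Option D: s[3]='g'->'i', delta=(9-7)*11^0 mod 251 = 2, hash=76+2 mod 251 = 78

Answer: C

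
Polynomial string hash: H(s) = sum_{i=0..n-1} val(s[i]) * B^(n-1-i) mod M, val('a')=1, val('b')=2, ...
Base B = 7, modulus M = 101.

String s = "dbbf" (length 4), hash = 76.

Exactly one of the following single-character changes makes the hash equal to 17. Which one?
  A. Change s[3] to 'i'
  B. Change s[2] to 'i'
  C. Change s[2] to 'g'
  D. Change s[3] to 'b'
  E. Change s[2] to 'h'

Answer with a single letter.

Answer: E

Derivation:
Option A: s[3]='f'->'i', delta=(9-6)*7^0 mod 101 = 3, hash=76+3 mod 101 = 79
Option B: s[2]='b'->'i', delta=(9-2)*7^1 mod 101 = 49, hash=76+49 mod 101 = 24
Option C: s[2]='b'->'g', delta=(7-2)*7^1 mod 101 = 35, hash=76+35 mod 101 = 10
Option D: s[3]='f'->'b', delta=(2-6)*7^0 mod 101 = 97, hash=76+97 mod 101 = 72
Option E: s[2]='b'->'h', delta=(8-2)*7^1 mod 101 = 42, hash=76+42 mod 101 = 17 <-- target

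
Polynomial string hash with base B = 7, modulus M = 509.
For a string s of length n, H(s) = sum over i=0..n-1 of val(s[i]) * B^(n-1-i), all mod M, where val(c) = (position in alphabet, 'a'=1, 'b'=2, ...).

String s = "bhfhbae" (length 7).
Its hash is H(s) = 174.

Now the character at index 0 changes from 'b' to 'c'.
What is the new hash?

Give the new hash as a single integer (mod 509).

Answer: 244

Derivation:
val('b') = 2, val('c') = 3
Position k = 0, exponent = n-1-k = 6
B^6 mod M = 7^6 mod 509 = 70
Delta = (3 - 2) * 70 mod 509 = 70
New hash = (174 + 70) mod 509 = 244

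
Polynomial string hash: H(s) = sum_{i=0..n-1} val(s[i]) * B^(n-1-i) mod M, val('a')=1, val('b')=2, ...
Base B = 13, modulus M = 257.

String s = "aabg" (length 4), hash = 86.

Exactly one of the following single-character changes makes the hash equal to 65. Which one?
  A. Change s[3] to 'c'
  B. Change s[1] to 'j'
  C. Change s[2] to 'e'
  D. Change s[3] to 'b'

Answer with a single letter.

Option A: s[3]='g'->'c', delta=(3-7)*13^0 mod 257 = 253, hash=86+253 mod 257 = 82
Option B: s[1]='a'->'j', delta=(10-1)*13^2 mod 257 = 236, hash=86+236 mod 257 = 65 <-- target
Option C: s[2]='b'->'e', delta=(5-2)*13^1 mod 257 = 39, hash=86+39 mod 257 = 125
Option D: s[3]='g'->'b', delta=(2-7)*13^0 mod 257 = 252, hash=86+252 mod 257 = 81

Answer: B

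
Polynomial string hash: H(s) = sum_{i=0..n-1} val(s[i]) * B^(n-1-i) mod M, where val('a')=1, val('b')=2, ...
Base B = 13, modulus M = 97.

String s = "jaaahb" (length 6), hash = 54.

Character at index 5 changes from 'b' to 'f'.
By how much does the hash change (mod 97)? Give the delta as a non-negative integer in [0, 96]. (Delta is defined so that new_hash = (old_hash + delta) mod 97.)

Answer: 4

Derivation:
Delta formula: (val(new) - val(old)) * B^(n-1-k) mod M
  val('f') - val('b') = 6 - 2 = 4
  B^(n-1-k) = 13^0 mod 97 = 1
  Delta = 4 * 1 mod 97 = 4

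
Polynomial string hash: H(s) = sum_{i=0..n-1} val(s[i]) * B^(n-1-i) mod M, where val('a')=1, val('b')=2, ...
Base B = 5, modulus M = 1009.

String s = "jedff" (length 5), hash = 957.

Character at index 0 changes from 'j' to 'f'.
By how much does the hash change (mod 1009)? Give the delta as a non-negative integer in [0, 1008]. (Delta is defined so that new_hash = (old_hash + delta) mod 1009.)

Answer: 527

Derivation:
Delta formula: (val(new) - val(old)) * B^(n-1-k) mod M
  val('f') - val('j') = 6 - 10 = -4
  B^(n-1-k) = 5^4 mod 1009 = 625
  Delta = -4 * 625 mod 1009 = 527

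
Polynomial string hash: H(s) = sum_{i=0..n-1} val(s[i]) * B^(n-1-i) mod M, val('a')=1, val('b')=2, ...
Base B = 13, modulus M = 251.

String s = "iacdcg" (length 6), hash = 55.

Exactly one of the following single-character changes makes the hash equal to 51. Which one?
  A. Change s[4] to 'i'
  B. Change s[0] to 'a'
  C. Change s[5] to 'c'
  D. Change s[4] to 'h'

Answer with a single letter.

Option A: s[4]='c'->'i', delta=(9-3)*13^1 mod 251 = 78, hash=55+78 mod 251 = 133
Option B: s[0]='i'->'a', delta=(1-9)*13^5 mod 251 = 241, hash=55+241 mod 251 = 45
Option C: s[5]='g'->'c', delta=(3-7)*13^0 mod 251 = 247, hash=55+247 mod 251 = 51 <-- target
Option D: s[4]='c'->'h', delta=(8-3)*13^1 mod 251 = 65, hash=55+65 mod 251 = 120

Answer: C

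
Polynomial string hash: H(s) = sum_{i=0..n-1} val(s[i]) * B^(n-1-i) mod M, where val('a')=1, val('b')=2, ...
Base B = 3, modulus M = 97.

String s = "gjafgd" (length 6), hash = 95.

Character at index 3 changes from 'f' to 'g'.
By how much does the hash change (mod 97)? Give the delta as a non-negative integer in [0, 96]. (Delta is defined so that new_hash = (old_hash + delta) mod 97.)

Delta formula: (val(new) - val(old)) * B^(n-1-k) mod M
  val('g') - val('f') = 7 - 6 = 1
  B^(n-1-k) = 3^2 mod 97 = 9
  Delta = 1 * 9 mod 97 = 9

Answer: 9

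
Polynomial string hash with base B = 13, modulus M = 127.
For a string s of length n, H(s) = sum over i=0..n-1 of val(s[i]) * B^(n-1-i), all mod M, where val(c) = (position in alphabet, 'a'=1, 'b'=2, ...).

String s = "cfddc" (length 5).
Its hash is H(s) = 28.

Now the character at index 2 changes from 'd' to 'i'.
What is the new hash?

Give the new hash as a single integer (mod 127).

val('d') = 4, val('i') = 9
Position k = 2, exponent = n-1-k = 2
B^2 mod M = 13^2 mod 127 = 42
Delta = (9 - 4) * 42 mod 127 = 83
New hash = (28 + 83) mod 127 = 111

Answer: 111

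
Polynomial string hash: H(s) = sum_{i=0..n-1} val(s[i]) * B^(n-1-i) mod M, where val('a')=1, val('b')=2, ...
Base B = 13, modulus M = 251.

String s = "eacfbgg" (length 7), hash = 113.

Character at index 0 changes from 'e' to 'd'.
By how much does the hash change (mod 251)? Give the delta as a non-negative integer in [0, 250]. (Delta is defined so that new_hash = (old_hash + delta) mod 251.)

Answer: 172

Derivation:
Delta formula: (val(new) - val(old)) * B^(n-1-k) mod M
  val('d') - val('e') = 4 - 5 = -1
  B^(n-1-k) = 13^6 mod 251 = 79
  Delta = -1 * 79 mod 251 = 172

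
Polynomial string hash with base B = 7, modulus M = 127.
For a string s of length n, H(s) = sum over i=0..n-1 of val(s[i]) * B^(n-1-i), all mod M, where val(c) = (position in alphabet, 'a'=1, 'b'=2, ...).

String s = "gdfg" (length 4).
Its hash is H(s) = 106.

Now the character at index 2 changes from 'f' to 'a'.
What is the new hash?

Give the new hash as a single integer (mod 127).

Answer: 71

Derivation:
val('f') = 6, val('a') = 1
Position k = 2, exponent = n-1-k = 1
B^1 mod M = 7^1 mod 127 = 7
Delta = (1 - 6) * 7 mod 127 = 92
New hash = (106 + 92) mod 127 = 71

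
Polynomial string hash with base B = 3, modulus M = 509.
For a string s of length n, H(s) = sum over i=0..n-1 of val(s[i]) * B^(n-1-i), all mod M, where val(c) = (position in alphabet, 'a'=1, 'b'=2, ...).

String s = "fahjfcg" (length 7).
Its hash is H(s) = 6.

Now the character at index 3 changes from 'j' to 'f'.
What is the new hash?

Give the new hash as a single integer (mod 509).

Answer: 407

Derivation:
val('j') = 10, val('f') = 6
Position k = 3, exponent = n-1-k = 3
B^3 mod M = 3^3 mod 509 = 27
Delta = (6 - 10) * 27 mod 509 = 401
New hash = (6 + 401) mod 509 = 407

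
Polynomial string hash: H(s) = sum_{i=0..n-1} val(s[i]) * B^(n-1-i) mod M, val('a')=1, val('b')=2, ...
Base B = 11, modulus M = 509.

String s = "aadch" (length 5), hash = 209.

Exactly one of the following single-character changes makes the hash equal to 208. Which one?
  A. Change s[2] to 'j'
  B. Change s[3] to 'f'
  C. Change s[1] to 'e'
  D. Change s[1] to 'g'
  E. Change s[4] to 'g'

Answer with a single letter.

Option A: s[2]='d'->'j', delta=(10-4)*11^2 mod 509 = 217, hash=209+217 mod 509 = 426
Option B: s[3]='c'->'f', delta=(6-3)*11^1 mod 509 = 33, hash=209+33 mod 509 = 242
Option C: s[1]='a'->'e', delta=(5-1)*11^3 mod 509 = 234, hash=209+234 mod 509 = 443
Option D: s[1]='a'->'g', delta=(7-1)*11^3 mod 509 = 351, hash=209+351 mod 509 = 51
Option E: s[4]='h'->'g', delta=(7-8)*11^0 mod 509 = 508, hash=209+508 mod 509 = 208 <-- target

Answer: E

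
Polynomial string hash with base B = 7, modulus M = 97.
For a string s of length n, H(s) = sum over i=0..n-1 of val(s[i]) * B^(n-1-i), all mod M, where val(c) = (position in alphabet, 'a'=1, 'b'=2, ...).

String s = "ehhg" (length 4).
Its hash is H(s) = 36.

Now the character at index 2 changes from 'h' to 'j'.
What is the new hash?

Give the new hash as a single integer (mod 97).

val('h') = 8, val('j') = 10
Position k = 2, exponent = n-1-k = 1
B^1 mod M = 7^1 mod 97 = 7
Delta = (10 - 8) * 7 mod 97 = 14
New hash = (36 + 14) mod 97 = 50

Answer: 50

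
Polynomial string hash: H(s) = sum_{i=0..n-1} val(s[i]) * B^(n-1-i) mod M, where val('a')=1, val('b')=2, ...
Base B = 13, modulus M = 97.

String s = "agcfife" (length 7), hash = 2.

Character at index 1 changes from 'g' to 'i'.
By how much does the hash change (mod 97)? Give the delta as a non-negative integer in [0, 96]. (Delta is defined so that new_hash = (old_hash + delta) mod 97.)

Answer: 51

Derivation:
Delta formula: (val(new) - val(old)) * B^(n-1-k) mod M
  val('i') - val('g') = 9 - 7 = 2
  B^(n-1-k) = 13^5 mod 97 = 74
  Delta = 2 * 74 mod 97 = 51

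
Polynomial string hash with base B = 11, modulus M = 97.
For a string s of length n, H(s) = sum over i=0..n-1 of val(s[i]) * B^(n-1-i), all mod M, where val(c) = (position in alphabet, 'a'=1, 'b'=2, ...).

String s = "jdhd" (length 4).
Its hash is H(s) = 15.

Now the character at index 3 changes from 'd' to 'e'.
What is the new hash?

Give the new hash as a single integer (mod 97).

Answer: 16

Derivation:
val('d') = 4, val('e') = 5
Position k = 3, exponent = n-1-k = 0
B^0 mod M = 11^0 mod 97 = 1
Delta = (5 - 4) * 1 mod 97 = 1
New hash = (15 + 1) mod 97 = 16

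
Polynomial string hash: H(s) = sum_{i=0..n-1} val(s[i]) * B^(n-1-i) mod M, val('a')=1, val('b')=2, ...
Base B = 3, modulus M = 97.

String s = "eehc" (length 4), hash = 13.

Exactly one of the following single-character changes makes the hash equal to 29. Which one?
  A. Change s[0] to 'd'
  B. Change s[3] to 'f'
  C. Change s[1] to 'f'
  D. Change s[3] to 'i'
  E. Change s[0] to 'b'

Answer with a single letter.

Answer: E

Derivation:
Option A: s[0]='e'->'d', delta=(4-5)*3^3 mod 97 = 70, hash=13+70 mod 97 = 83
Option B: s[3]='c'->'f', delta=(6-3)*3^0 mod 97 = 3, hash=13+3 mod 97 = 16
Option C: s[1]='e'->'f', delta=(6-5)*3^2 mod 97 = 9, hash=13+9 mod 97 = 22
Option D: s[3]='c'->'i', delta=(9-3)*3^0 mod 97 = 6, hash=13+6 mod 97 = 19
Option E: s[0]='e'->'b', delta=(2-5)*3^3 mod 97 = 16, hash=13+16 mod 97 = 29 <-- target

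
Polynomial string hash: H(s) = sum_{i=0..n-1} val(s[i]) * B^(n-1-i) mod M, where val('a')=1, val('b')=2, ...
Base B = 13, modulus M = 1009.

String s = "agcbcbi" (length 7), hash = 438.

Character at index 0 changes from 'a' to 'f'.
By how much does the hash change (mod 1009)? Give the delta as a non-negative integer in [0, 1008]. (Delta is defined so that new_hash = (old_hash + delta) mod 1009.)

Delta formula: (val(new) - val(old)) * B^(n-1-k) mod M
  val('f') - val('a') = 6 - 1 = 5
  B^(n-1-k) = 13^6 mod 1009 = 762
  Delta = 5 * 762 mod 1009 = 783

Answer: 783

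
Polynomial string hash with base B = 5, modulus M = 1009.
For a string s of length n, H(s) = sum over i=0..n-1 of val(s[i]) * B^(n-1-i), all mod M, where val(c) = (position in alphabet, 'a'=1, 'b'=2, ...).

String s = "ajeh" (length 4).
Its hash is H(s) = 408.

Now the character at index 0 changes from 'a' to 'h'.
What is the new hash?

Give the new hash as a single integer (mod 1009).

Answer: 274

Derivation:
val('a') = 1, val('h') = 8
Position k = 0, exponent = n-1-k = 3
B^3 mod M = 5^3 mod 1009 = 125
Delta = (8 - 1) * 125 mod 1009 = 875
New hash = (408 + 875) mod 1009 = 274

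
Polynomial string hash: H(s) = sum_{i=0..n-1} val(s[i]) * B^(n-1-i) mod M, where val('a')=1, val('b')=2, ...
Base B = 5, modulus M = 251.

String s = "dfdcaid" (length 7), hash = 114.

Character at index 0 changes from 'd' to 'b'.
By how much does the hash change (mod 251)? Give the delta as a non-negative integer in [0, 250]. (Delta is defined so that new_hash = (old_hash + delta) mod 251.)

Answer: 125

Derivation:
Delta formula: (val(new) - val(old)) * B^(n-1-k) mod M
  val('b') - val('d') = 2 - 4 = -2
  B^(n-1-k) = 5^6 mod 251 = 63
  Delta = -2 * 63 mod 251 = 125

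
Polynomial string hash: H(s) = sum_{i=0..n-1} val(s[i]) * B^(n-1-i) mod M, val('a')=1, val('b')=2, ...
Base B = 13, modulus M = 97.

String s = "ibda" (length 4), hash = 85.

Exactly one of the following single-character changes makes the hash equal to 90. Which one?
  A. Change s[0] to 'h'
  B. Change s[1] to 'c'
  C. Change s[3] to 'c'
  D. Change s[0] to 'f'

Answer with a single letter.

Option A: s[0]='i'->'h', delta=(8-9)*13^3 mod 97 = 34, hash=85+34 mod 97 = 22
Option B: s[1]='b'->'c', delta=(3-2)*13^2 mod 97 = 72, hash=85+72 mod 97 = 60
Option C: s[3]='a'->'c', delta=(3-1)*13^0 mod 97 = 2, hash=85+2 mod 97 = 87
Option D: s[0]='i'->'f', delta=(6-9)*13^3 mod 97 = 5, hash=85+5 mod 97 = 90 <-- target

Answer: D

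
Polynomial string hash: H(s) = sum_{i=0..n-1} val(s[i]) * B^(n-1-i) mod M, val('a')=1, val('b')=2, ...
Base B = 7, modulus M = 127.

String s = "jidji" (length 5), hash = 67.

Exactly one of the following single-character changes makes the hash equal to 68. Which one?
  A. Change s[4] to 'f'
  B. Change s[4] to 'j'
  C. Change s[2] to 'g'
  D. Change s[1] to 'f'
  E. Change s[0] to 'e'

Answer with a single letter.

Option A: s[4]='i'->'f', delta=(6-9)*7^0 mod 127 = 124, hash=67+124 mod 127 = 64
Option B: s[4]='i'->'j', delta=(10-9)*7^0 mod 127 = 1, hash=67+1 mod 127 = 68 <-- target
Option C: s[2]='d'->'g', delta=(7-4)*7^2 mod 127 = 20, hash=67+20 mod 127 = 87
Option D: s[1]='i'->'f', delta=(6-9)*7^3 mod 127 = 114, hash=67+114 mod 127 = 54
Option E: s[0]='j'->'e', delta=(5-10)*7^4 mod 127 = 60, hash=67+60 mod 127 = 0

Answer: B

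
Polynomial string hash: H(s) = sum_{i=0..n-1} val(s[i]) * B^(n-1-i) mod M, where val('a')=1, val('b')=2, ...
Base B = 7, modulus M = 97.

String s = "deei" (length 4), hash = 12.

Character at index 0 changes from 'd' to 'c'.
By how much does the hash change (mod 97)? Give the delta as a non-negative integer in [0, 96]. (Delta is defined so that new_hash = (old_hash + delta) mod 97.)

Delta formula: (val(new) - val(old)) * B^(n-1-k) mod M
  val('c') - val('d') = 3 - 4 = -1
  B^(n-1-k) = 7^3 mod 97 = 52
  Delta = -1 * 52 mod 97 = 45

Answer: 45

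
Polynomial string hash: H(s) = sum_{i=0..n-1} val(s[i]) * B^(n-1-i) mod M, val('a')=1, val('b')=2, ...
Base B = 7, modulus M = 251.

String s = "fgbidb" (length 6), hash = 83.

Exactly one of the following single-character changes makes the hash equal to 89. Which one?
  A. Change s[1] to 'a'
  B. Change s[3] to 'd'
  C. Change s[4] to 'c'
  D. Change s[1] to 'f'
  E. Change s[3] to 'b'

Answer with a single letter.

Option A: s[1]='g'->'a', delta=(1-7)*7^4 mod 251 = 152, hash=83+152 mod 251 = 235
Option B: s[3]='i'->'d', delta=(4-9)*7^2 mod 251 = 6, hash=83+6 mod 251 = 89 <-- target
Option C: s[4]='d'->'c', delta=(3-4)*7^1 mod 251 = 244, hash=83+244 mod 251 = 76
Option D: s[1]='g'->'f', delta=(6-7)*7^4 mod 251 = 109, hash=83+109 mod 251 = 192
Option E: s[3]='i'->'b', delta=(2-9)*7^2 mod 251 = 159, hash=83+159 mod 251 = 242

Answer: B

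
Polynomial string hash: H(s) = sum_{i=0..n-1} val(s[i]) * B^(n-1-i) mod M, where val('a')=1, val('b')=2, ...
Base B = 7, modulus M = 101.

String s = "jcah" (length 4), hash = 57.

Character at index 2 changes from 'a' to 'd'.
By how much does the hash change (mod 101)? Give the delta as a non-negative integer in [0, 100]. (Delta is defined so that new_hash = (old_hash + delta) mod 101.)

Answer: 21

Derivation:
Delta formula: (val(new) - val(old)) * B^(n-1-k) mod M
  val('d') - val('a') = 4 - 1 = 3
  B^(n-1-k) = 7^1 mod 101 = 7
  Delta = 3 * 7 mod 101 = 21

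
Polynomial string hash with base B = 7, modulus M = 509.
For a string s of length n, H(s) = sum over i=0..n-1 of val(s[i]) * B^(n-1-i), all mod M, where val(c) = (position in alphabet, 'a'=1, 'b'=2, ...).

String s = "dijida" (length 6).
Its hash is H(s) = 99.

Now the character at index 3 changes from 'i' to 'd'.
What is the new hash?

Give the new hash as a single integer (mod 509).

Answer: 363

Derivation:
val('i') = 9, val('d') = 4
Position k = 3, exponent = n-1-k = 2
B^2 mod M = 7^2 mod 509 = 49
Delta = (4 - 9) * 49 mod 509 = 264
New hash = (99 + 264) mod 509 = 363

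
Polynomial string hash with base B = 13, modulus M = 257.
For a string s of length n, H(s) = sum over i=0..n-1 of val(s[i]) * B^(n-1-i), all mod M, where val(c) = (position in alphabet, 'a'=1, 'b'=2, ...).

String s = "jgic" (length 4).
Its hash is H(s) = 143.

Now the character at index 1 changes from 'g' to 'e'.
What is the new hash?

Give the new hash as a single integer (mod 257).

Answer: 62

Derivation:
val('g') = 7, val('e') = 5
Position k = 1, exponent = n-1-k = 2
B^2 mod M = 13^2 mod 257 = 169
Delta = (5 - 7) * 169 mod 257 = 176
New hash = (143 + 176) mod 257 = 62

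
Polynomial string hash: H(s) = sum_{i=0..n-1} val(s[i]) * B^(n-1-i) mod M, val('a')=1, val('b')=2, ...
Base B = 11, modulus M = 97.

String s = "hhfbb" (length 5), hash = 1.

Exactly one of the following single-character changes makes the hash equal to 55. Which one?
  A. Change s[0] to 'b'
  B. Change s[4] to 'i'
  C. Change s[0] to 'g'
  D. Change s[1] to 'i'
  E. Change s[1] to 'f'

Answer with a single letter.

Answer: E

Derivation:
Option A: s[0]='h'->'b', delta=(2-8)*11^4 mod 97 = 36, hash=1+36 mod 97 = 37
Option B: s[4]='b'->'i', delta=(9-2)*11^0 mod 97 = 7, hash=1+7 mod 97 = 8
Option C: s[0]='h'->'g', delta=(7-8)*11^4 mod 97 = 6, hash=1+6 mod 97 = 7
Option D: s[1]='h'->'i', delta=(9-8)*11^3 mod 97 = 70, hash=1+70 mod 97 = 71
Option E: s[1]='h'->'f', delta=(6-8)*11^3 mod 97 = 54, hash=1+54 mod 97 = 55 <-- target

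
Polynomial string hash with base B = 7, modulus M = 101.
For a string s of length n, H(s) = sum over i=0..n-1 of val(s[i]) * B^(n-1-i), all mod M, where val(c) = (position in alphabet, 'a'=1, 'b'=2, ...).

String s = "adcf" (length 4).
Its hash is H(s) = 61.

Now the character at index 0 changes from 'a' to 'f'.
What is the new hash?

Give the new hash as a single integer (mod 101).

Answer: 59

Derivation:
val('a') = 1, val('f') = 6
Position k = 0, exponent = n-1-k = 3
B^3 mod M = 7^3 mod 101 = 40
Delta = (6 - 1) * 40 mod 101 = 99
New hash = (61 + 99) mod 101 = 59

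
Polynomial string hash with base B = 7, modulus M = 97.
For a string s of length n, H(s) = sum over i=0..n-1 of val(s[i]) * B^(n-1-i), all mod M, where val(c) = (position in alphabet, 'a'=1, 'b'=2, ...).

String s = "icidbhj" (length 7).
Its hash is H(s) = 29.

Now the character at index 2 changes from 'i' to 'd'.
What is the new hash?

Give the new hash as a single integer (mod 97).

val('i') = 9, val('d') = 4
Position k = 2, exponent = n-1-k = 4
B^4 mod M = 7^4 mod 97 = 73
Delta = (4 - 9) * 73 mod 97 = 23
New hash = (29 + 23) mod 97 = 52

Answer: 52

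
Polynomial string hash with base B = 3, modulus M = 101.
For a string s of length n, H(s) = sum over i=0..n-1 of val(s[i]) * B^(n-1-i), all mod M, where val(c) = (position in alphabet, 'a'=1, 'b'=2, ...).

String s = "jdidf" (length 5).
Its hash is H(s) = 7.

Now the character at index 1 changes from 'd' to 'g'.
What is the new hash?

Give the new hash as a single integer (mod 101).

Answer: 88

Derivation:
val('d') = 4, val('g') = 7
Position k = 1, exponent = n-1-k = 3
B^3 mod M = 3^3 mod 101 = 27
Delta = (7 - 4) * 27 mod 101 = 81
New hash = (7 + 81) mod 101 = 88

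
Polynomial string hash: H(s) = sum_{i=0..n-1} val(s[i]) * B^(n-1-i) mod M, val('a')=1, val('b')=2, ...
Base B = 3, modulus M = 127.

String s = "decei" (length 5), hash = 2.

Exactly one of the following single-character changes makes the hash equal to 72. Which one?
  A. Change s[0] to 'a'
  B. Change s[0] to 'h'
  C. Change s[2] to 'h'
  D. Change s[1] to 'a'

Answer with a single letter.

Answer: B

Derivation:
Option A: s[0]='d'->'a', delta=(1-4)*3^4 mod 127 = 11, hash=2+11 mod 127 = 13
Option B: s[0]='d'->'h', delta=(8-4)*3^4 mod 127 = 70, hash=2+70 mod 127 = 72 <-- target
Option C: s[2]='c'->'h', delta=(8-3)*3^2 mod 127 = 45, hash=2+45 mod 127 = 47
Option D: s[1]='e'->'a', delta=(1-5)*3^3 mod 127 = 19, hash=2+19 mod 127 = 21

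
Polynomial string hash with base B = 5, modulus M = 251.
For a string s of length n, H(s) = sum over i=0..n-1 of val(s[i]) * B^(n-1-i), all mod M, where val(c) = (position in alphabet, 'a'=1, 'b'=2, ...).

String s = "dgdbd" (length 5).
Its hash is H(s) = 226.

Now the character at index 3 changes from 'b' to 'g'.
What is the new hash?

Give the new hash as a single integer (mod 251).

Answer: 0

Derivation:
val('b') = 2, val('g') = 7
Position k = 3, exponent = n-1-k = 1
B^1 mod M = 5^1 mod 251 = 5
Delta = (7 - 2) * 5 mod 251 = 25
New hash = (226 + 25) mod 251 = 0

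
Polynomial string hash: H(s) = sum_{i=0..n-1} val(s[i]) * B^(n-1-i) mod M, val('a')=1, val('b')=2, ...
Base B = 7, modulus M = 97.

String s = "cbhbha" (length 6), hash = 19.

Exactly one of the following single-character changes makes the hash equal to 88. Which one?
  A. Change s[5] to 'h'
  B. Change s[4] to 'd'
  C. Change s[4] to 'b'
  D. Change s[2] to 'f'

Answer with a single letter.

Option A: s[5]='a'->'h', delta=(8-1)*7^0 mod 97 = 7, hash=19+7 mod 97 = 26
Option B: s[4]='h'->'d', delta=(4-8)*7^1 mod 97 = 69, hash=19+69 mod 97 = 88 <-- target
Option C: s[4]='h'->'b', delta=(2-8)*7^1 mod 97 = 55, hash=19+55 mod 97 = 74
Option D: s[2]='h'->'f', delta=(6-8)*7^3 mod 97 = 90, hash=19+90 mod 97 = 12

Answer: B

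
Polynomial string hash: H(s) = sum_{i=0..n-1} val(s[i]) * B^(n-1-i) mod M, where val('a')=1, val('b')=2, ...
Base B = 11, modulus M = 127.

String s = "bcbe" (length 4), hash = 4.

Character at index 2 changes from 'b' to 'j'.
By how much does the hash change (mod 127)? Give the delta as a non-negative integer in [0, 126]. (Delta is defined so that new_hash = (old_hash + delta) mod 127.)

Delta formula: (val(new) - val(old)) * B^(n-1-k) mod M
  val('j') - val('b') = 10 - 2 = 8
  B^(n-1-k) = 11^1 mod 127 = 11
  Delta = 8 * 11 mod 127 = 88

Answer: 88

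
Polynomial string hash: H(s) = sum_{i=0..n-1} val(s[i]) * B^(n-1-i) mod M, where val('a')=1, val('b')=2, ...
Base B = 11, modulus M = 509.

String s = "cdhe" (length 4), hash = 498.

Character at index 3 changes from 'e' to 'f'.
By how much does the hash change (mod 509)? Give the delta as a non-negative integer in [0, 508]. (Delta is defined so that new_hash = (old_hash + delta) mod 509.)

Answer: 1

Derivation:
Delta formula: (val(new) - val(old)) * B^(n-1-k) mod M
  val('f') - val('e') = 6 - 5 = 1
  B^(n-1-k) = 11^0 mod 509 = 1
  Delta = 1 * 1 mod 509 = 1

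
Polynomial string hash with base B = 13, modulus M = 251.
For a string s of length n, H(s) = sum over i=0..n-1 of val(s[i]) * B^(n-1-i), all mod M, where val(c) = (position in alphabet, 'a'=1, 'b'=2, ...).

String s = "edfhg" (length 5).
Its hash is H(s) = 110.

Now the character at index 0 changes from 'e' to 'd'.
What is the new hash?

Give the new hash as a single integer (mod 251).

Answer: 163

Derivation:
val('e') = 5, val('d') = 4
Position k = 0, exponent = n-1-k = 4
B^4 mod M = 13^4 mod 251 = 198
Delta = (4 - 5) * 198 mod 251 = 53
New hash = (110 + 53) mod 251 = 163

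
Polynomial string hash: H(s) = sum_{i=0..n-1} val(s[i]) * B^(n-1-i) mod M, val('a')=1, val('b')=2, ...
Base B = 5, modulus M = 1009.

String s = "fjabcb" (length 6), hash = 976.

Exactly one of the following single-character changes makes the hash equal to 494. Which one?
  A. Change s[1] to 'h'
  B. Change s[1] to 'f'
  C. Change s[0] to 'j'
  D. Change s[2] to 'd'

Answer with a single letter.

Option A: s[1]='j'->'h', delta=(8-10)*5^4 mod 1009 = 768, hash=976+768 mod 1009 = 735
Option B: s[1]='j'->'f', delta=(6-10)*5^4 mod 1009 = 527, hash=976+527 mod 1009 = 494 <-- target
Option C: s[0]='f'->'j', delta=(10-6)*5^5 mod 1009 = 392, hash=976+392 mod 1009 = 359
Option D: s[2]='a'->'d', delta=(4-1)*5^3 mod 1009 = 375, hash=976+375 mod 1009 = 342

Answer: B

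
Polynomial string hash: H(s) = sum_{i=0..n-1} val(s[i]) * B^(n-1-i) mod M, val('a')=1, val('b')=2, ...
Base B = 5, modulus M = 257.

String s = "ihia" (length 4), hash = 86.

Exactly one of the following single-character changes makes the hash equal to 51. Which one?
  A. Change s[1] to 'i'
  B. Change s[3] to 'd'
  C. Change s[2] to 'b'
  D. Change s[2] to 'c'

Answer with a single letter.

Option A: s[1]='h'->'i', delta=(9-8)*5^2 mod 257 = 25, hash=86+25 mod 257 = 111
Option B: s[3]='a'->'d', delta=(4-1)*5^0 mod 257 = 3, hash=86+3 mod 257 = 89
Option C: s[2]='i'->'b', delta=(2-9)*5^1 mod 257 = 222, hash=86+222 mod 257 = 51 <-- target
Option D: s[2]='i'->'c', delta=(3-9)*5^1 mod 257 = 227, hash=86+227 mod 257 = 56

Answer: C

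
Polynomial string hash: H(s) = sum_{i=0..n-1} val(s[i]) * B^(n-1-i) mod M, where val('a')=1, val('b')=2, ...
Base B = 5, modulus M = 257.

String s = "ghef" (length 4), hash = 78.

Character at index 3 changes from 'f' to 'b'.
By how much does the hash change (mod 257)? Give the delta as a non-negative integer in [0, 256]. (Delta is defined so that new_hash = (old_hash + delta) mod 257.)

Answer: 253

Derivation:
Delta formula: (val(new) - val(old)) * B^(n-1-k) mod M
  val('b') - val('f') = 2 - 6 = -4
  B^(n-1-k) = 5^0 mod 257 = 1
  Delta = -4 * 1 mod 257 = 253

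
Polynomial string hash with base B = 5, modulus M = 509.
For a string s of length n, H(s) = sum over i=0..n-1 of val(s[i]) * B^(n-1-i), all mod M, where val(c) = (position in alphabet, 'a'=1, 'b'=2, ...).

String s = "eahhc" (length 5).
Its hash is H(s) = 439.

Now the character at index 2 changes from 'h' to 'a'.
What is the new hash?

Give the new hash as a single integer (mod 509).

Answer: 264

Derivation:
val('h') = 8, val('a') = 1
Position k = 2, exponent = n-1-k = 2
B^2 mod M = 5^2 mod 509 = 25
Delta = (1 - 8) * 25 mod 509 = 334
New hash = (439 + 334) mod 509 = 264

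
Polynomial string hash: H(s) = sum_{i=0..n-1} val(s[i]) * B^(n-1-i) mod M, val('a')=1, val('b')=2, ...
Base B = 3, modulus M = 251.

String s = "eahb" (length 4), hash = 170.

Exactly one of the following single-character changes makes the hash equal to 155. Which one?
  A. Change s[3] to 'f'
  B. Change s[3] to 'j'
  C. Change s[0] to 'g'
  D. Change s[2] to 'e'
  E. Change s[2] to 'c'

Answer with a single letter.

Option A: s[3]='b'->'f', delta=(6-2)*3^0 mod 251 = 4, hash=170+4 mod 251 = 174
Option B: s[3]='b'->'j', delta=(10-2)*3^0 mod 251 = 8, hash=170+8 mod 251 = 178
Option C: s[0]='e'->'g', delta=(7-5)*3^3 mod 251 = 54, hash=170+54 mod 251 = 224
Option D: s[2]='h'->'e', delta=(5-8)*3^1 mod 251 = 242, hash=170+242 mod 251 = 161
Option E: s[2]='h'->'c', delta=(3-8)*3^1 mod 251 = 236, hash=170+236 mod 251 = 155 <-- target

Answer: E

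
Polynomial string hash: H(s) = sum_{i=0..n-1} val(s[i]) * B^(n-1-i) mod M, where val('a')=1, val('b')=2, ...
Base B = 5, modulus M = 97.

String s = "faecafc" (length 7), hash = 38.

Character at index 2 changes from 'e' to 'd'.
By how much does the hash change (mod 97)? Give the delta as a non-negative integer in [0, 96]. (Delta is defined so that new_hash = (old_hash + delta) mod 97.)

Answer: 54

Derivation:
Delta formula: (val(new) - val(old)) * B^(n-1-k) mod M
  val('d') - val('e') = 4 - 5 = -1
  B^(n-1-k) = 5^4 mod 97 = 43
  Delta = -1 * 43 mod 97 = 54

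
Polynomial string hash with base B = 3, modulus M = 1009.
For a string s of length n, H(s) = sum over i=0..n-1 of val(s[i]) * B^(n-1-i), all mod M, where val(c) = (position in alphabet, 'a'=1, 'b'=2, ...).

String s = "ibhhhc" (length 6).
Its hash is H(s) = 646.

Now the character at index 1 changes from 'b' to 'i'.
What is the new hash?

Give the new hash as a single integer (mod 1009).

val('b') = 2, val('i') = 9
Position k = 1, exponent = n-1-k = 4
B^4 mod M = 3^4 mod 1009 = 81
Delta = (9 - 2) * 81 mod 1009 = 567
New hash = (646 + 567) mod 1009 = 204

Answer: 204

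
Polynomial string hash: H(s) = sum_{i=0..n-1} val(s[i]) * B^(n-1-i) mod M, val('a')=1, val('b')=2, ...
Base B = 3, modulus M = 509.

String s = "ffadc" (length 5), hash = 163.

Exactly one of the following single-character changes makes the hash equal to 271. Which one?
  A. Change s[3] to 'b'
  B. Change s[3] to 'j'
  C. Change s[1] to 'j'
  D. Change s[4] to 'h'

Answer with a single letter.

Option A: s[3]='d'->'b', delta=(2-4)*3^1 mod 509 = 503, hash=163+503 mod 509 = 157
Option B: s[3]='d'->'j', delta=(10-4)*3^1 mod 509 = 18, hash=163+18 mod 509 = 181
Option C: s[1]='f'->'j', delta=(10-6)*3^3 mod 509 = 108, hash=163+108 mod 509 = 271 <-- target
Option D: s[4]='c'->'h', delta=(8-3)*3^0 mod 509 = 5, hash=163+5 mod 509 = 168

Answer: C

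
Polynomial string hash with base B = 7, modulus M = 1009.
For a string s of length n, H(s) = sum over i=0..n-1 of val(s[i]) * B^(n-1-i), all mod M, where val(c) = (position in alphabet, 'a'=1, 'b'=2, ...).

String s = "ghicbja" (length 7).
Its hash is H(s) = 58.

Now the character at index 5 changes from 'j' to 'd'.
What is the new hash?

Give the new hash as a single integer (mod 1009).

Answer: 16

Derivation:
val('j') = 10, val('d') = 4
Position k = 5, exponent = n-1-k = 1
B^1 mod M = 7^1 mod 1009 = 7
Delta = (4 - 10) * 7 mod 1009 = 967
New hash = (58 + 967) mod 1009 = 16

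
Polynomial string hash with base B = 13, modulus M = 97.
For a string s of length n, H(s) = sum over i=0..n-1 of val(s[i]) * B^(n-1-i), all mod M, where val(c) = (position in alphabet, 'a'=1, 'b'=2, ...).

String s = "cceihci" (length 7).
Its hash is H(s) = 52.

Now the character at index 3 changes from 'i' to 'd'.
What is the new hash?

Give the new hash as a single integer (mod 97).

val('i') = 9, val('d') = 4
Position k = 3, exponent = n-1-k = 3
B^3 mod M = 13^3 mod 97 = 63
Delta = (4 - 9) * 63 mod 97 = 73
New hash = (52 + 73) mod 97 = 28

Answer: 28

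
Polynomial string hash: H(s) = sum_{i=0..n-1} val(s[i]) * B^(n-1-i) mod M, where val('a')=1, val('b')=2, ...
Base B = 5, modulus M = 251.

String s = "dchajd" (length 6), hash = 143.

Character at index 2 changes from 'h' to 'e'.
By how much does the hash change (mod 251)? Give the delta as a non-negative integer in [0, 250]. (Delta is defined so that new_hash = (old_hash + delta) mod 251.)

Answer: 127

Derivation:
Delta formula: (val(new) - val(old)) * B^(n-1-k) mod M
  val('e') - val('h') = 5 - 8 = -3
  B^(n-1-k) = 5^3 mod 251 = 125
  Delta = -3 * 125 mod 251 = 127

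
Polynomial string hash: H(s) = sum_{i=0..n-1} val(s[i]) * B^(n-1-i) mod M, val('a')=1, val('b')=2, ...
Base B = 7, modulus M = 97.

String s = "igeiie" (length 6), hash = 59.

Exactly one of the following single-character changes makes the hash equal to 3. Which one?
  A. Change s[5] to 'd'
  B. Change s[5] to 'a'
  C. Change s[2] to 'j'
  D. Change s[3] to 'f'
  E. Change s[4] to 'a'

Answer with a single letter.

Option A: s[5]='e'->'d', delta=(4-5)*7^0 mod 97 = 96, hash=59+96 mod 97 = 58
Option B: s[5]='e'->'a', delta=(1-5)*7^0 mod 97 = 93, hash=59+93 mod 97 = 55
Option C: s[2]='e'->'j', delta=(10-5)*7^3 mod 97 = 66, hash=59+66 mod 97 = 28
Option D: s[3]='i'->'f', delta=(6-9)*7^2 mod 97 = 47, hash=59+47 mod 97 = 9
Option E: s[4]='i'->'a', delta=(1-9)*7^1 mod 97 = 41, hash=59+41 mod 97 = 3 <-- target

Answer: E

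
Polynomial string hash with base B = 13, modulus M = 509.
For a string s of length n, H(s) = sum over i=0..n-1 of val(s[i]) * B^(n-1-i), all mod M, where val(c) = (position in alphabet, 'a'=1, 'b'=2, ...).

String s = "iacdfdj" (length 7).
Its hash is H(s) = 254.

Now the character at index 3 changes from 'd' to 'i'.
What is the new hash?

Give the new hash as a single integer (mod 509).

val('d') = 4, val('i') = 9
Position k = 3, exponent = n-1-k = 3
B^3 mod M = 13^3 mod 509 = 161
Delta = (9 - 4) * 161 mod 509 = 296
New hash = (254 + 296) mod 509 = 41

Answer: 41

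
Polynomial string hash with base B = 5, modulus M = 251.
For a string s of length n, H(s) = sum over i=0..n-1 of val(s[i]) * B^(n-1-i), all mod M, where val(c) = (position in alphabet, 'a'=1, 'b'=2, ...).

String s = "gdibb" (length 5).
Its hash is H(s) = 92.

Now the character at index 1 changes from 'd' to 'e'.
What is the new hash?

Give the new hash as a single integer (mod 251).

Answer: 217

Derivation:
val('d') = 4, val('e') = 5
Position k = 1, exponent = n-1-k = 3
B^3 mod M = 5^3 mod 251 = 125
Delta = (5 - 4) * 125 mod 251 = 125
New hash = (92 + 125) mod 251 = 217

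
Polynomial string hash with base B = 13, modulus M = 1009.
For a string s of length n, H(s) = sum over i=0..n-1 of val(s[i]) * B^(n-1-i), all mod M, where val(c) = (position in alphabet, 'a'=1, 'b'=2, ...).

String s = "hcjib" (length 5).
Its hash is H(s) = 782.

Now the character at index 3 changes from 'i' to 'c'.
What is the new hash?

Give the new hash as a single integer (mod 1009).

Answer: 704

Derivation:
val('i') = 9, val('c') = 3
Position k = 3, exponent = n-1-k = 1
B^1 mod M = 13^1 mod 1009 = 13
Delta = (3 - 9) * 13 mod 1009 = 931
New hash = (782 + 931) mod 1009 = 704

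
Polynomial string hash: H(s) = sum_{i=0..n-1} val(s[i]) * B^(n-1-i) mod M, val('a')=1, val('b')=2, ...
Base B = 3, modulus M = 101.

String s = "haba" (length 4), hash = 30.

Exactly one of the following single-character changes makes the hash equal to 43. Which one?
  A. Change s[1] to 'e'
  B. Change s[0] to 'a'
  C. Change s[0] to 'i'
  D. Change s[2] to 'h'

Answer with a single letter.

Answer: B

Derivation:
Option A: s[1]='a'->'e', delta=(5-1)*3^2 mod 101 = 36, hash=30+36 mod 101 = 66
Option B: s[0]='h'->'a', delta=(1-8)*3^3 mod 101 = 13, hash=30+13 mod 101 = 43 <-- target
Option C: s[0]='h'->'i', delta=(9-8)*3^3 mod 101 = 27, hash=30+27 mod 101 = 57
Option D: s[2]='b'->'h', delta=(8-2)*3^1 mod 101 = 18, hash=30+18 mod 101 = 48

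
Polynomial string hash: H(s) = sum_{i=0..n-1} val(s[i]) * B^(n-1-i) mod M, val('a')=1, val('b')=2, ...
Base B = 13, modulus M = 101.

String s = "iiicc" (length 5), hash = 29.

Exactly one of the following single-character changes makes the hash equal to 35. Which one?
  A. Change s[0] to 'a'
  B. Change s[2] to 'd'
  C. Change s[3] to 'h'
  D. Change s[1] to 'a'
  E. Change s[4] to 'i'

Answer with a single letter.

Answer: E

Derivation:
Option A: s[0]='i'->'a', delta=(1-9)*13^4 mod 101 = 75, hash=29+75 mod 101 = 3
Option B: s[2]='i'->'d', delta=(4-9)*13^2 mod 101 = 64, hash=29+64 mod 101 = 93
Option C: s[3]='c'->'h', delta=(8-3)*13^1 mod 101 = 65, hash=29+65 mod 101 = 94
Option D: s[1]='i'->'a', delta=(1-9)*13^3 mod 101 = 99, hash=29+99 mod 101 = 27
Option E: s[4]='c'->'i', delta=(9-3)*13^0 mod 101 = 6, hash=29+6 mod 101 = 35 <-- target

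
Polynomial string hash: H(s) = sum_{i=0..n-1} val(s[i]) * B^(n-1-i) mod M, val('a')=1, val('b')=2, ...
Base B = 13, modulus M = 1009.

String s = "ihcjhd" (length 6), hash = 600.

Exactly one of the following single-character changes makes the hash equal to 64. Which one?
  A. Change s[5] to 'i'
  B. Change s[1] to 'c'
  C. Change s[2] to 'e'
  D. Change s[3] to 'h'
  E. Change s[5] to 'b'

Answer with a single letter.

Answer: B

Derivation:
Option A: s[5]='d'->'i', delta=(9-4)*13^0 mod 1009 = 5, hash=600+5 mod 1009 = 605
Option B: s[1]='h'->'c', delta=(3-8)*13^4 mod 1009 = 473, hash=600+473 mod 1009 = 64 <-- target
Option C: s[2]='c'->'e', delta=(5-3)*13^3 mod 1009 = 358, hash=600+358 mod 1009 = 958
Option D: s[3]='j'->'h', delta=(8-10)*13^2 mod 1009 = 671, hash=600+671 mod 1009 = 262
Option E: s[5]='d'->'b', delta=(2-4)*13^0 mod 1009 = 1007, hash=600+1007 mod 1009 = 598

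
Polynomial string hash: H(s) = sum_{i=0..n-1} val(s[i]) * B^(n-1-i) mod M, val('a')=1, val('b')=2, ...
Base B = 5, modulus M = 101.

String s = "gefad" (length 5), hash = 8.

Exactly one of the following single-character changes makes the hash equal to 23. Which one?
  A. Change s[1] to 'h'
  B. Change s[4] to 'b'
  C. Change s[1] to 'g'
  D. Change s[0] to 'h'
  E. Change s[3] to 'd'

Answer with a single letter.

Option A: s[1]='e'->'h', delta=(8-5)*5^3 mod 101 = 72, hash=8+72 mod 101 = 80
Option B: s[4]='d'->'b', delta=(2-4)*5^0 mod 101 = 99, hash=8+99 mod 101 = 6
Option C: s[1]='e'->'g', delta=(7-5)*5^3 mod 101 = 48, hash=8+48 mod 101 = 56
Option D: s[0]='g'->'h', delta=(8-7)*5^4 mod 101 = 19, hash=8+19 mod 101 = 27
Option E: s[3]='a'->'d', delta=(4-1)*5^1 mod 101 = 15, hash=8+15 mod 101 = 23 <-- target

Answer: E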